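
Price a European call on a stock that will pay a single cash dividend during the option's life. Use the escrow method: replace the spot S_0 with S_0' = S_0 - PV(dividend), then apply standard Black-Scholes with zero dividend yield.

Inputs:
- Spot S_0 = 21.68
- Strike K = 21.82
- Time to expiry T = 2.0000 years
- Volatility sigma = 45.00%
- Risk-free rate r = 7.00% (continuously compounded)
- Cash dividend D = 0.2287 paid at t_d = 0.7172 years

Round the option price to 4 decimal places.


PV(D) = D * exp(-r * t_d) = 0.2287 * 0.95103539 = 0.21750179
S_0' = S_0 - PV(D) = 21.6800 - 0.21750179 = 21.46249821
d1 = (ln(S_0'/K) + (r + sigma^2/2)*T) / (sigma*sqrt(T)) = 0.51222841
d2 = d1 - sigma*sqrt(T) = -0.12416770
exp(-rT) = 0.86935824
N(d1) = 0.69575442; N(d2) = 0.45059125
C = S_0' * N(d1) - K * exp(-rT) * N(d2) = 21.46249821 * 0.69575442 - 21.8200 * 0.86935824 * 0.45059125 = 6.3852

Answer: Price = 6.3852


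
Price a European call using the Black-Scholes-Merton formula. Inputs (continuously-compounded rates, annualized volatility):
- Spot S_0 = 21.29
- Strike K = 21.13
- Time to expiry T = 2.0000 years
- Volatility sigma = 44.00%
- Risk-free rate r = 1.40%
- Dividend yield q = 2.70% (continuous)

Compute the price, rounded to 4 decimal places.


Answer: Price = 4.7878

Derivation:
d1 = (ln(S/K) + (r - q + 0.5*sigma^2) * T) / (sigma * sqrt(T)) = 0.28146650
d2 = d1 - sigma * sqrt(T) = -0.34078747
exp(-rT) = 0.97238837; exp(-qT) = 0.94743211
C = S_0 * exp(-qT) * N(d1) - K * exp(-rT) * N(d2)
N(d1) = 0.61082369; N(d2) = 0.36663179
C = 21.2900 * 0.94743211 * 0.61082369 - 21.1300 * 0.97238837 * 0.36663179 = 4.7878


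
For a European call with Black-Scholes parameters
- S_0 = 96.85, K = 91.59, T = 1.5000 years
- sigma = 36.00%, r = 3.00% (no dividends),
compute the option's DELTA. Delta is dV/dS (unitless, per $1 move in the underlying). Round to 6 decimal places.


d1 = 0.4491667772; d2 = 0.0082586235
phi(d1) = 0.3606620423; exp(-qT) = 1.0000000000; exp(-rT) = 0.9559974818
N(d1) = 0.6733443241
Delta = exp(-qT) * N(d1) = 1.0000000000 * 0.6733443241 = 0.673344

Answer: Delta = 0.673344


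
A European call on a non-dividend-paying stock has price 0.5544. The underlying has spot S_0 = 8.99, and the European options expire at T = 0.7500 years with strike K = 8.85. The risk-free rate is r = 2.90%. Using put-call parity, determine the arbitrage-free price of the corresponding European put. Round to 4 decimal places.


Put-call parity: C - P = S_0 * exp(-qT) - K * exp(-rT).
S_0 * exp(-qT) = 8.9900 * 1.00000000 = 8.99000000
K * exp(-rT) = 8.8500 * 0.97848483 = 8.65959071
P = C - S*exp(-qT) + K*exp(-rT)
P = 0.5544 - 8.99000000 + 8.65959071 = 0.2240

Answer: Put price = 0.2240


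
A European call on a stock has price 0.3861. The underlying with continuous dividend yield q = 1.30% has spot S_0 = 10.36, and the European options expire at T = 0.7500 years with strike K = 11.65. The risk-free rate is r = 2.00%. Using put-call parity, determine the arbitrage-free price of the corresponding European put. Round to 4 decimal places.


Put-call parity: C - P = S_0 * exp(-qT) - K * exp(-rT).
S_0 * exp(-qT) = 10.3600 * 0.99029738 = 10.25948083
K * exp(-rT) = 11.6500 * 0.98511194 = 11.47655410
P = C - S*exp(-qT) + K*exp(-rT)
P = 0.3861 - 10.25948083 + 11.47655410 = 1.6032

Answer: Put price = 1.6032


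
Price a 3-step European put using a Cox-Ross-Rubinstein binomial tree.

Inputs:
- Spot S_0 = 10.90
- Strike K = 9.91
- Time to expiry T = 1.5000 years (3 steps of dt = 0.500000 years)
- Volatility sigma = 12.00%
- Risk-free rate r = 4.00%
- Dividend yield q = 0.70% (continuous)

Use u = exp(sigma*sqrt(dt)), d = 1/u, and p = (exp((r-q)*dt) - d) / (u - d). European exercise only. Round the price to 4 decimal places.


Answer: Price = V(0,0) = 0.1043

Derivation:
dt = T/N = 0.500000
u = exp(sigma*sqrt(dt)) = 1.088557; d = 1/u = 0.918647
p = (exp((r-q)*dt) - d) / (u - d) = 0.576716
Discount per step: exp(-r*dt) = 0.980199
Stock lattice S(k, i) with i counting down-moves:
  k=0: S(0,0) = 10.9000
  k=1: S(1,0) = 11.8653; S(1,1) = 10.0133
  k=2: S(2,0) = 12.9160; S(2,1) = 10.9000; S(2,2) = 9.1987
  k=3: S(3,0) = 14.0598; S(3,1) = 11.8653; S(3,2) = 10.0133; S(3,3) = 8.4503
Terminal payoffs V(N, i) = max(K - S_T, 0):
  V(3,0) = 0.000000; V(3,1) = 0.000000; V(3,2) = 0.000000; V(3,3) = 1.459680
Backward induction: V(k, i) = exp(-r*dt) * [p * V(k+1, i) + (1-p) * V(k+1, i+1)].
  V(2,0) = exp(-r*dt) * [p*0.000000 + (1-p)*0.000000] = 0.000000
  V(2,1) = exp(-r*dt) * [p*0.000000 + (1-p)*0.000000] = 0.000000
  V(2,2) = exp(-r*dt) * [p*0.000000 + (1-p)*1.459680] = 0.605625
  V(1,0) = exp(-r*dt) * [p*0.000000 + (1-p)*0.000000] = 0.000000
  V(1,1) = exp(-r*dt) * [p*0.000000 + (1-p)*0.605625] = 0.251275
  V(0,0) = exp(-r*dt) * [p*0.000000 + (1-p)*0.251275] = 0.104255


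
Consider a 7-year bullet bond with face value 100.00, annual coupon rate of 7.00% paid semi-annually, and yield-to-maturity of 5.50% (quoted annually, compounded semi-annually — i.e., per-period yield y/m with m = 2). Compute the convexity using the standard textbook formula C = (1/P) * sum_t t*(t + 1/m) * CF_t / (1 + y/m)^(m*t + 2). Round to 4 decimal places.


Answer: Convexity = 37.7187

Derivation:
Coupon per period c = face * coupon_rate / m = 3.500000
Periods per year m = 2; per-period yield y/m = 0.027500
Number of cashflows N = 14
Cashflows (t years, CF_t, discount factor 1/(1+y/m)^(m*t), PV):
  t = 0.5000: CF_t = 3.500000, DF = 0.973236, PV = 3.406326
  t = 1.0000: CF_t = 3.500000, DF = 0.947188, PV = 3.315159
  t = 1.5000: CF_t = 3.500000, DF = 0.921838, PV = 3.226432
  t = 2.0000: CF_t = 3.500000, DF = 0.897166, PV = 3.140080
  t = 2.5000: CF_t = 3.500000, DF = 0.873154, PV = 3.056039
  t = 3.0000: CF_t = 3.500000, DF = 0.849785, PV = 2.974247
  t = 3.5000: CF_t = 3.500000, DF = 0.827041, PV = 2.894644
  t = 4.0000: CF_t = 3.500000, DF = 0.804906, PV = 2.817172
  t = 4.5000: CF_t = 3.500000, DF = 0.783364, PV = 2.741773
  t = 5.0000: CF_t = 3.500000, DF = 0.762398, PV = 2.668393
  t = 5.5000: CF_t = 3.500000, DF = 0.741993, PV = 2.596976
  t = 6.0000: CF_t = 3.500000, DF = 0.722134, PV = 2.527470
  t = 6.5000: CF_t = 3.500000, DF = 0.702807, PV = 2.459825
  t = 7.0000: CF_t = 103.500000, DF = 0.683997, PV = 70.793718
Price P = sum_t PV_t = 108.618256
Convexity numerator sum_t t*(t + 1/m) * CF_t / (1+y/m)^(m*t + 2):
  t = 0.5000: term = 1.613216
  t = 1.0000: term = 4.710120
  t = 1.5000: term = 9.168117
  t = 2.0000: term = 14.871236
  t = 2.5000: term = 21.709834
  t = 3.0000: term = 29.580308
  t = 3.5000: term = 38.384829
  t = 4.0000: term = 48.031068
  t = 4.5000: term = 58.431956
  t = 5.0000: term = 69.505436
  t = 5.5000: term = 81.174232
  t = 6.0000: term = 93.365628
  t = 6.5000: term = 106.011257
  t = 7.0000: term = 3520.386642
Convexity = (1/P) * sum = 4096.943879 / 108.618256 = 37.718741


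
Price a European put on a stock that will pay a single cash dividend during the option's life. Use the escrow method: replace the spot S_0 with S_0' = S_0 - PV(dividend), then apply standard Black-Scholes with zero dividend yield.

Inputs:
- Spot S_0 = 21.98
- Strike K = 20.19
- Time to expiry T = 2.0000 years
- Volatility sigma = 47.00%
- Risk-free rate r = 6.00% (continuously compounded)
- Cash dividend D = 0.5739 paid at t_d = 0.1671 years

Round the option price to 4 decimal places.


PV(D) = D * exp(-r * t_d) = 0.5739 * 0.99002409 = 0.56817483
S_0' = S_0 - PV(D) = 21.9800 - 0.56817483 = 21.41182517
d1 = (ln(S_0'/K) + (r + sigma^2/2)*T) / (sigma*sqrt(T)) = 0.60127534
d2 = d1 - sigma*sqrt(T) = -0.06340504
exp(-rT) = 0.88692044
N(-d1) = 0.27382831; N(-d2) = 0.52527801
P = K * exp(-rT) * N(-d2) - S_0' * N(-d1) = 20.1900 * 0.88692044 * 0.52527801 - 21.41182517 * 0.27382831 = 3.5429

Answer: Price = 3.5429


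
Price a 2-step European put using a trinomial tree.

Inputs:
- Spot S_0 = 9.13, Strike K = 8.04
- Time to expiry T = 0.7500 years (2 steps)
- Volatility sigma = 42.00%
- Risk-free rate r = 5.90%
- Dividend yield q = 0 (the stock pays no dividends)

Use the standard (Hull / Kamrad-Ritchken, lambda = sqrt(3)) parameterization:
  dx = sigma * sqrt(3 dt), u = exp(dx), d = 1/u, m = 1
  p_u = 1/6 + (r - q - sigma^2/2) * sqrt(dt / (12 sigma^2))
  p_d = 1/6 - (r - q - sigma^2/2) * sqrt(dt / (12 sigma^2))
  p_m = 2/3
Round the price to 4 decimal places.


Answer: Price = V(0,0) = 0.6320

Derivation:
dt = T/N = 0.375000; dx = sigma*sqrt(3*dt) = 0.445477
u = exp(dx) = 1.561235; d = 1/u = 0.640519
p_u = 0.154376, p_m = 0.666667, p_d = 0.178957
Discount per step: exp(-r*dt) = 0.978118
Stock lattice S(k, j) with j the centered position index:
  k=0: S(0,+0) = 9.1300
  k=1: S(1,-1) = 5.8479; S(1,+0) = 9.1300; S(1,+1) = 14.2541
  k=2: S(2,-2) = 3.7457; S(2,-1) = 5.8479; S(2,+0) = 9.1300; S(2,+1) = 14.2541; S(2,+2) = 22.2540
Terminal payoffs V(N, j) = max(K - S_T, 0):
  V(2,-2) = 4.294290; V(2,-1) = 2.192066; V(2,+0) = 0.000000; V(2,+1) = 0.000000; V(2,+2) = 0.000000
Backward induction: V(k, j) = exp(-r*dt) * [p_u * V(k+1, j+1) + p_m * V(k+1, j) + p_d * V(k+1, j-1)]
  V(1,-1) = exp(-r*dt) * [p_u*0.000000 + p_m*2.192066 + p_d*4.294290] = 2.181076
  V(1,+0) = exp(-r*dt) * [p_u*0.000000 + p_m*0.000000 + p_d*2.192066] = 0.383701
  V(1,+1) = exp(-r*dt) * [p_u*0.000000 + p_m*0.000000 + p_d*0.000000] = 0.000000
  V(0,+0) = exp(-r*dt) * [p_u*0.000000 + p_m*0.383701 + p_d*2.181076] = 0.631981


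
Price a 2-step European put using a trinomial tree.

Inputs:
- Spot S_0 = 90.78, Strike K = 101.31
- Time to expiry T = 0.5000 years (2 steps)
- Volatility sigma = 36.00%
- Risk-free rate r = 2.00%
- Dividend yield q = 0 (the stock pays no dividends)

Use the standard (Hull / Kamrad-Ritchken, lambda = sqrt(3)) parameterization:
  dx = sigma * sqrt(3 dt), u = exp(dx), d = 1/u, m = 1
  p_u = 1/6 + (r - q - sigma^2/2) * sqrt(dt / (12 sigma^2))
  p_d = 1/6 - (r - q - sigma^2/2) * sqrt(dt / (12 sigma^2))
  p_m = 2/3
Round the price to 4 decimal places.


Answer: Price = V(0,0) = 15.4753

Derivation:
dt = T/N = 0.250000; dx = sigma*sqrt(3*dt) = 0.311769
u = exp(dx) = 1.365839; d = 1/u = 0.732151
p_u = 0.148705, p_m = 0.666667, p_d = 0.184629
Discount per step: exp(-r*dt) = 0.995012
Stock lattice S(k, j) with j the centered position index:
  k=0: S(0,+0) = 90.7800
  k=1: S(1,-1) = 66.4646; S(1,+0) = 90.7800; S(1,+1) = 123.9909
  k=2: S(2,-2) = 48.6621; S(2,-1) = 66.4646; S(2,+0) = 90.7800; S(2,+1) = 123.9909; S(2,+2) = 169.3516
Terminal payoffs V(N, j) = max(K - S_T, 0):
  V(2,-2) = 52.647890; V(2,-1) = 34.845375; V(2,+0) = 10.530000; V(2,+1) = 0.000000; V(2,+2) = 0.000000
Backward induction: V(k, j) = exp(-r*dt) * [p_u * V(k+1, j+1) + p_m * V(k+1, j) + p_d * V(k+1, j-1)]
  V(1,-1) = exp(-r*dt) * [p_u*10.530000 + p_m*34.845375 + p_d*52.647890] = 34.344269
  V(1,+0) = exp(-r*dt) * [p_u*0.000000 + p_m*10.530000 + p_d*34.845375] = 13.386356
  V(1,+1) = exp(-r*dt) * [p_u*0.000000 + p_m*0.000000 + p_d*10.530000] = 1.934444
  V(0,+0) = exp(-r*dt) * [p_u*1.934444 + p_m*13.386356 + p_d*34.344269] = 15.475265


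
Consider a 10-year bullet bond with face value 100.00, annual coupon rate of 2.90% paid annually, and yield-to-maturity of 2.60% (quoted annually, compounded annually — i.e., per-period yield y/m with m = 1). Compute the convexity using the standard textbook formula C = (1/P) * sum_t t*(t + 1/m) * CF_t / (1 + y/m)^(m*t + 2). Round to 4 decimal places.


Coupon per period c = face * coupon_rate / m = 2.900000
Periods per year m = 1; per-period yield y/m = 0.026000
Number of cashflows N = 10
Cashflows (t years, CF_t, discount factor 1/(1+y/m)^(m*t), PV):
  t = 1.0000: CF_t = 2.900000, DF = 0.974659, PV = 2.826511
  t = 2.0000: CF_t = 2.900000, DF = 0.949960, PV = 2.754884
  t = 3.0000: CF_t = 2.900000, DF = 0.925887, PV = 2.685072
  t = 4.0000: CF_t = 2.900000, DF = 0.902424, PV = 2.617029
  t = 5.0000: CF_t = 2.900000, DF = 0.879555, PV = 2.550711
  t = 6.0000: CF_t = 2.900000, DF = 0.857266, PV = 2.486073
  t = 7.0000: CF_t = 2.900000, DF = 0.835542, PV = 2.423073
  t = 8.0000: CF_t = 2.900000, DF = 0.814369, PV = 2.361669
  t = 9.0000: CF_t = 2.900000, DF = 0.793732, PV = 2.301822
  t = 10.0000: CF_t = 102.900000, DF = 0.773618, PV = 79.605260
Price P = sum_t PV_t = 102.612104
Convexity numerator sum_t t*(t + 1/m) * CF_t / (1+y/m)^(m*t + 2):
  t = 1.0000: term = 5.370144
  t = 2.0000: term = 15.702175
  t = 3.0000: term = 30.608528
  t = 4.0000: term = 49.721455
  t = 5.0000: term = 72.692186
  t = 6.0000: term = 99.190117
  t = 7.0000: term = 128.902036
  t = 8.0000: term = 161.531374
  t = 9.0000: term = 196.797483
  t = 10.0000: term = 8318.398669
Convexity = (1/P) * sum = 9078.914166 / 102.612104 = 88.478005

Answer: Convexity = 88.4780


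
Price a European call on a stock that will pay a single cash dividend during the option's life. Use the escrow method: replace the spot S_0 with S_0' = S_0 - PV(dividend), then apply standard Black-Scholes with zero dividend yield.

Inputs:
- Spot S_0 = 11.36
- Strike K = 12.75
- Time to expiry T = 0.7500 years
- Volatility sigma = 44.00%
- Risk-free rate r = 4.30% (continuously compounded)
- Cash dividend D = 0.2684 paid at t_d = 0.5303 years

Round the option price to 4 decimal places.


PV(D) = D * exp(-r * t_d) = 0.2684 * 0.97745512 = 0.26234895
S_0' = S_0 - PV(D) = 11.3600 - 0.26234895 = 11.09765105
d1 = (ln(S_0'/K) + (r + sigma^2/2)*T) / (sigma*sqrt(T)) = -0.08908988
d2 = d1 - sigma*sqrt(T) = -0.47014106
exp(-rT) = 0.96826449
N(d1) = 0.46450524; N(d2) = 0.31912712
C = S_0' * N(d1) - K * exp(-rT) * N(d2) = 11.09765105 * 0.46450524 - 12.7500 * 0.96826449 * 0.31912712 = 1.2152

Answer: Price = 1.2152


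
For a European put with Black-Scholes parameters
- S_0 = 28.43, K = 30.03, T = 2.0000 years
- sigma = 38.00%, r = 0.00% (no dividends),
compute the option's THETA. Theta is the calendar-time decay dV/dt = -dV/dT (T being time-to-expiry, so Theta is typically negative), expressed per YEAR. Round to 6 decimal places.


d1 = 0.1668177358; d2 = -0.3705834179
phi(d1) = 0.3934298056; exp(-qT) = 1.0000000000; exp(-rT) = 1.0000000000
Theta = -S*exp(-qT)*phi(d1)*sigma/(2*sqrt(T)) + r*K*exp(-rT)*N(-d2) - q*S*exp(-qT)*N(-d1)
N(-d1) = 0.4337567315; N(-d2) = 0.6445260827; sqrt(T) = 1.4142135624
Term 1 = -28.4300 * 1.0000000000 * 0.3934298056 * 0.3800 / (2 * 1.4142135624) = -1.5027361054
Term 2 = 0.0000 * 30.0300 * 1.0000000000 * 0.6445260827 = 0.0000000000
Term 3 = 0 (no dividend yield, q = 0)
Theta = -1.5027361054 + (0.0000000000) + (0.0000000000) = -1.502736

Answer: Theta = -1.502736


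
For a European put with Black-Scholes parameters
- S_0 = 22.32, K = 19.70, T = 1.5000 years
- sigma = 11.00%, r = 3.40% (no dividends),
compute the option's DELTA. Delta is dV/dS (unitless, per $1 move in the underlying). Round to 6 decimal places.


d1 = 1.3727497352; d2 = 1.2380277994
phi(d1) = 0.1554922402; exp(-qT) = 1.0000000000; exp(-rT) = 0.9502786705
N(-d1) = 0.0849150809
Delta = -exp(-qT) * N(-d1) = -1.0000000000 * 0.0849150809 = -0.084915

Answer: Delta = -0.084915


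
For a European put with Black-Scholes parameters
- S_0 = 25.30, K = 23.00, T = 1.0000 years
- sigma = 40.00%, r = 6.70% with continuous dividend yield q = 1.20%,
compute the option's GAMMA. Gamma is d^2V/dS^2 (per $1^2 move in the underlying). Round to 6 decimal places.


Answer: Gamma = 0.033001

Derivation:
d1 = 0.5757754495; d2 = 0.1757754495
phi(d1) = 0.3380041122; exp(-qT) = 0.9880717129; exp(-rT) = 0.9351952013
Gamma = exp(-qT) * phi(d1) / (S * sigma * sqrt(T)) = 0.9880717129 * 0.3380041122 / (25.3000 * 0.4000 * 1.0000000000) = 0.033001


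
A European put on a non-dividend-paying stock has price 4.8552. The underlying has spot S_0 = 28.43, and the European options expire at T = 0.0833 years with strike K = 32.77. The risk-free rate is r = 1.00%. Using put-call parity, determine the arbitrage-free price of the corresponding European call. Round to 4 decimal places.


Put-call parity: C - P = S_0 * exp(-qT) - K * exp(-rT).
S_0 * exp(-qT) = 28.4300 * 1.00000000 = 28.43000000
K * exp(-rT) = 32.7700 * 0.99916735 = 32.74271396
C = P + S*exp(-qT) - K*exp(-rT)
C = 4.8552 + 28.43000000 - 32.74271396 = 0.5425

Answer: Call price = 0.5425


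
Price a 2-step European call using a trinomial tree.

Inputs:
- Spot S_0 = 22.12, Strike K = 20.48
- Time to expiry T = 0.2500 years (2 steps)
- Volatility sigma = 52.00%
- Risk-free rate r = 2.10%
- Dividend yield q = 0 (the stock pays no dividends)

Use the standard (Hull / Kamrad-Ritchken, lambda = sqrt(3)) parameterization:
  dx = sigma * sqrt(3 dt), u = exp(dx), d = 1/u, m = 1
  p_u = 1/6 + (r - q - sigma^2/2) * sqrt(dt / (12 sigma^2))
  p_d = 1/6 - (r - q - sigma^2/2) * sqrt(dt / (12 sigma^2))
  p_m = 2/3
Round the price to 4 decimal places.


dt = T/N = 0.125000; dx = sigma*sqrt(3*dt) = 0.318434
u = exp(dx) = 1.374972; d = 1/u = 0.727287
p_u = 0.144252, p_m = 0.666667, p_d = 0.189081
Discount per step: exp(-r*dt) = 0.997378
Stock lattice S(k, j) with j the centered position index:
  k=0: S(0,+0) = 22.1200
  k=1: S(1,-1) = 16.0876; S(1,+0) = 22.1200; S(1,+1) = 30.4144
  k=2: S(2,-2) = 11.7003; S(2,-1) = 16.0876; S(2,+0) = 22.1200; S(2,+1) = 30.4144; S(2,+2) = 41.8189
Terminal payoffs V(N, j) = max(S_T - K, 0):
  V(2,-2) = 0.000000; V(2,-1) = 0.000000; V(2,+0) = 1.640000; V(2,+1) = 9.934390; V(2,+2) = 21.338947
Backward induction: V(k, j) = exp(-r*dt) * [p_u * V(k+1, j+1) + p_m * V(k+1, j) + p_d * V(k+1, j-1)]
  V(1,-1) = exp(-r*dt) * [p_u*1.640000 + p_m*0.000000 + p_d*0.000000] = 0.235954
  V(1,+0) = exp(-r*dt) * [p_u*9.934390 + p_m*1.640000 + p_d*0.000000] = 2.519768
  V(1,+1) = exp(-r*dt) * [p_u*21.338947 + p_m*9.934390 + p_d*1.640000] = 9.984966
  V(0,+0) = exp(-r*dt) * [p_u*9.984966 + p_m*2.519768 + p_d*0.235954] = 3.156517

Answer: Price = V(0,0) = 3.1565


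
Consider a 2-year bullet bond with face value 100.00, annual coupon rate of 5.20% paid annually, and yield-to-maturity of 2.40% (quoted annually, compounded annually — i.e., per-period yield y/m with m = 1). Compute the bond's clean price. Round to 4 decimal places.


Answer: Price = 105.4047

Derivation:
Coupon per period c = face * coupon_rate / m = 5.200000
Periods per year m = 1; per-period yield y/m = 0.024000
Number of cashflows N = 2
Cashflows (t years, CF_t, discount factor 1/(1+y/m)^(m*t), PV):
  t = 1.0000: CF_t = 5.200000, DF = 0.976562, PV = 5.078125
  t = 2.0000: CF_t = 105.200000, DF = 0.953674, PV = 100.326538
Price P = sum_t PV_t = 105.404663


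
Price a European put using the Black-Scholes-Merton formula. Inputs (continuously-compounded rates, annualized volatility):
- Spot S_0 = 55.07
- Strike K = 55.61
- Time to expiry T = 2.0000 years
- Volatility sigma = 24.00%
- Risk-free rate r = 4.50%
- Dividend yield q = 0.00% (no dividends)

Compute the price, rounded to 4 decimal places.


Answer: Price = 5.2083

Derivation:
d1 = (ln(S/K) + (r - q + 0.5*sigma^2) * T) / (sigma * sqrt(T)) = 0.40612107
d2 = d1 - sigma * sqrt(T) = 0.06670982
exp(-rT) = 0.91393119; exp(-qT) = 1.00000000
P = K * exp(-rT) * N(-d2) - S_0 * exp(-qT) * N(-d1)
N(-d1) = 0.34232682; N(-d2) = 0.47340636
P = 55.6100 * 0.91393119 * 0.47340636 - 55.0700 * 1.00000000 * 0.34232682 = 5.2083


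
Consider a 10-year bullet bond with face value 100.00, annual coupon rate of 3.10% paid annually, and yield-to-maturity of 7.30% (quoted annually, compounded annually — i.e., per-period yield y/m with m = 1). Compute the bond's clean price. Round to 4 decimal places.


Coupon per period c = face * coupon_rate / m = 3.100000
Periods per year m = 1; per-period yield y/m = 0.073000
Number of cashflows N = 10
Cashflows (t years, CF_t, discount factor 1/(1+y/m)^(m*t), PV):
  t = 1.0000: CF_t = 3.100000, DF = 0.931966, PV = 2.889096
  t = 2.0000: CF_t = 3.100000, DF = 0.868561, PV = 2.692541
  t = 3.0000: CF_t = 3.100000, DF = 0.809470, PV = 2.509357
  t = 4.0000: CF_t = 3.100000, DF = 0.754399, PV = 2.338637
  t = 5.0000: CF_t = 3.100000, DF = 0.703075, PV = 2.179531
  t = 6.0000: CF_t = 3.100000, DF = 0.655242, PV = 2.031250
  t = 7.0000: CF_t = 3.100000, DF = 0.610663, PV = 1.893057
  t = 8.0000: CF_t = 3.100000, DF = 0.569118, PV = 1.764265
  t = 9.0000: CF_t = 3.100000, DF = 0.530399, PV = 1.644236
  t = 10.0000: CF_t = 103.100000, DF = 0.494314, PV = 50.963758
Price P = sum_t PV_t = 70.905728

Answer: Price = 70.9057


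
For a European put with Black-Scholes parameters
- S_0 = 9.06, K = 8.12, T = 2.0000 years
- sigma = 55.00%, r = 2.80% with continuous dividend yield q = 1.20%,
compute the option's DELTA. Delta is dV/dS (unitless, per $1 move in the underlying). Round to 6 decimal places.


Answer: Delta = -0.277305

Derivation:
d1 = 0.5708781162; d2 = -0.2069393431
phi(d1) = 0.3389544844; exp(-qT) = 0.9762857098; exp(-rT) = 0.9455391359
N(-d1) = 0.2840411331
Delta = -exp(-qT) * N(-d1) = -0.9762857098 * 0.2840411331 = -0.277305


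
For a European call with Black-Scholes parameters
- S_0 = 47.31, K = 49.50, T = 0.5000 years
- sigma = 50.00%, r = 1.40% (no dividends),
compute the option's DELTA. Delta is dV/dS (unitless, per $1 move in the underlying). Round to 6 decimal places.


Answer: Delta = 0.527341

Derivation:
d1 = 0.0685865861; d2 = -0.2849668045
phi(d1) = 0.3980050469; exp(-qT) = 1.0000000000; exp(-rT) = 0.9930244429
N(d1) = 0.5273406518
Delta = exp(-qT) * N(d1) = 1.0000000000 * 0.5273406518 = 0.527341


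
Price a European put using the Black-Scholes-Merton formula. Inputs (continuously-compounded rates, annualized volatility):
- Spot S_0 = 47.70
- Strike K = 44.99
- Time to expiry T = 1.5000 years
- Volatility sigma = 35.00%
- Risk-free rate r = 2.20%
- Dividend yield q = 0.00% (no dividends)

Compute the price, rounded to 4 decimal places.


d1 = (ln(S/K) + (r - q + 0.5*sigma^2) * T) / (sigma * sqrt(T)) = 0.42776525
d2 = d1 - sigma * sqrt(T) = -0.00089545
exp(-rT) = 0.96753856; exp(-qT) = 1.00000000
P = K * exp(-rT) * N(-d2) - S_0 * exp(-qT) * N(-d1)
N(-d1) = 0.33441102; N(-d2) = 0.50035723
P = 44.9900 * 0.96753856 * 0.50035723 - 47.7000 * 1.00000000 * 0.33441102 = 5.8289

Answer: Price = 5.8289


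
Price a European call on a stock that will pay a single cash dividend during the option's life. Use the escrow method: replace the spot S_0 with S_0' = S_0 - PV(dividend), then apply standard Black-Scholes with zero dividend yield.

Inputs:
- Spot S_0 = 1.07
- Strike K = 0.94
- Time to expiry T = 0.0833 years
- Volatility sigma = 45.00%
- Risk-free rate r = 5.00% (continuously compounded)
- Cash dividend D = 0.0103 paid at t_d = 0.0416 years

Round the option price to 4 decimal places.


Answer: Price = 0.1353

Derivation:
PV(D) = D * exp(-r * t_d) = 0.0103 * 0.99792216 = 0.01027860
S_0' = S_0 - PV(D) = 1.0700 - 0.01027860 = 1.05972140
d1 = (ln(S_0'/K) + (r + sigma^2/2)*T) / (sigma*sqrt(T)) = 1.02003996
d2 = d1 - sigma*sqrt(T) = 0.89016213
exp(-rT) = 0.99584366
N(d1) = 0.84614525; N(d2) = 0.81331058
C = S_0' * N(d1) - K * exp(-rT) * N(d2) = 1.05972140 * 0.84614525 - 0.9400 * 0.99584366 * 0.81331058 = 0.1353


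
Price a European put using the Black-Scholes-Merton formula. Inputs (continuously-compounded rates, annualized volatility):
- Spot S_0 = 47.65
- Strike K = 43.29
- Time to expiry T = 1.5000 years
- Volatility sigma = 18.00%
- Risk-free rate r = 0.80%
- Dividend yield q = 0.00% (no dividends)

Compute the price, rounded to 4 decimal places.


d1 = (ln(S/K) + (r - q + 0.5*sigma^2) * T) / (sigma * sqrt(T)) = 0.59994794
d2 = d1 - sigma * sqrt(T) = 0.37949386
exp(-rT) = 0.98807171; exp(-qT) = 1.00000000
P = K * exp(-rT) * N(-d2) - S_0 * exp(-qT) * N(-d1)
N(-d1) = 0.27427047; N(-d2) = 0.35216058
P = 43.2900 * 0.98807171 * 0.35216058 - 47.6500 * 1.00000000 * 0.27427047 = 1.9942

Answer: Price = 1.9942


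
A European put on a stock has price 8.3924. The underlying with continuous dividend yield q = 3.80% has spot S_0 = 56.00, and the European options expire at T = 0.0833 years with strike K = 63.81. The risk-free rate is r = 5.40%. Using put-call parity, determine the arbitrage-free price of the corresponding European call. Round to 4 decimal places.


Answer: Call price = 0.6918

Derivation:
Put-call parity: C - P = S_0 * exp(-qT) - K * exp(-rT).
S_0 * exp(-qT) = 56.0000 * 0.99683960 = 55.82301786
K * exp(-rT) = 63.8100 * 0.99551190 = 63.52361445
C = P + S*exp(-qT) - K*exp(-rT)
C = 8.3924 + 55.82301786 - 63.52361445 = 0.6918


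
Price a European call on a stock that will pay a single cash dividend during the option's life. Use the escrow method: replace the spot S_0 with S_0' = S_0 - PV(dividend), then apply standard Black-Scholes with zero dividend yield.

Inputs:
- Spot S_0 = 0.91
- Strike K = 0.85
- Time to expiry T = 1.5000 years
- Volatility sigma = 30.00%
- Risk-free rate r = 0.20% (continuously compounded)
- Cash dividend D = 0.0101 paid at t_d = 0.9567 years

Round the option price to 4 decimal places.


PV(D) = D * exp(-r * t_d) = 0.0101 * 0.99808843 = 0.01008069
S_0' = S_0 - PV(D) = 0.9100 - 0.01008069 = 0.89991931
d1 = (ln(S_0'/K) + (r + sigma^2/2)*T) / (sigma*sqrt(T)) = 0.34719816
d2 = d1 - sigma*sqrt(T) = -0.02022530
exp(-rT) = 0.99700450
N(d1) = 0.63577877; N(d2) = 0.49193182
C = S_0' * N(d1) - K * exp(-rT) * N(d2) = 0.89991931 * 0.63577877 - 0.8500 * 0.99700450 * 0.49193182 = 0.1553

Answer: Price = 0.1553


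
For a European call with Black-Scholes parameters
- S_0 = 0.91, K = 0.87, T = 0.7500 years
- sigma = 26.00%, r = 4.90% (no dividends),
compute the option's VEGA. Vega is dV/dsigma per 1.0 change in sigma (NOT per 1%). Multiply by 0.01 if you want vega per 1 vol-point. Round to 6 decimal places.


Answer: Vega = 0.280801

Derivation:
d1 = 0.4754319046; d2 = 0.2502652996
phi(d1) = 0.3563092373; exp(-qT) = 1.0000000000; exp(-rT) = 0.9639170845
Vega = S * exp(-qT) * phi(d1) * sqrt(T) = 0.9100 * 1.0000000000 * 0.3563092373 * 0.8660254038 = 0.280801


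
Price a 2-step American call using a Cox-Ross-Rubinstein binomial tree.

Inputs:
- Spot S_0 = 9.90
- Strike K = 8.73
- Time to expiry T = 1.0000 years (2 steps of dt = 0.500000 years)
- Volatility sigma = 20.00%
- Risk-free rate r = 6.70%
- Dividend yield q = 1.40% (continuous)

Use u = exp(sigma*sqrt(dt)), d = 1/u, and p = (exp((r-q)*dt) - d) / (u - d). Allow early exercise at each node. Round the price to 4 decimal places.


Answer: Price = V(0,0) = 1.8286

Derivation:
dt = T/N = 0.500000
u = exp(sigma*sqrt(dt)) = 1.151910; d = 1/u = 0.868123
p = (exp((r-q)*dt) - d) / (u - d) = 0.559332
Discount per step: exp(-r*dt) = 0.967055
Stock lattice S(k, i) with i counting down-moves:
  k=0: S(0,0) = 9.9000
  k=1: S(1,0) = 11.4039; S(1,1) = 8.5944
  k=2: S(2,0) = 13.1363; S(2,1) = 9.9000; S(2,2) = 7.4610
Terminal payoffs V(N, i) = max(S_T - K, 0):
  V(2,0) = 4.406275; V(2,1) = 1.170000; V(2,2) = 0.000000
Backward induction: V(k, i) = exp(-r*dt) * [p * V(k+1, i) + (1-p) * V(k+1, i+1)]; then take max(V_cont, immediate exercise) for American.
  V(1,0) = exp(-r*dt) * [p*4.406275 + (1-p)*1.170000] = 2.881970; exercise = 2.673908; V(1,0) = max -> 2.881970
  V(1,1) = exp(-r*dt) * [p*1.170000 + (1-p)*0.000000] = 0.632858; exercise = 0.000000; V(1,1) = max -> 0.632858
  V(0,0) = exp(-r*dt) * [p*2.881970 + (1-p)*0.632858] = 1.828564; exercise = 1.170000; V(0,0) = max -> 1.828564


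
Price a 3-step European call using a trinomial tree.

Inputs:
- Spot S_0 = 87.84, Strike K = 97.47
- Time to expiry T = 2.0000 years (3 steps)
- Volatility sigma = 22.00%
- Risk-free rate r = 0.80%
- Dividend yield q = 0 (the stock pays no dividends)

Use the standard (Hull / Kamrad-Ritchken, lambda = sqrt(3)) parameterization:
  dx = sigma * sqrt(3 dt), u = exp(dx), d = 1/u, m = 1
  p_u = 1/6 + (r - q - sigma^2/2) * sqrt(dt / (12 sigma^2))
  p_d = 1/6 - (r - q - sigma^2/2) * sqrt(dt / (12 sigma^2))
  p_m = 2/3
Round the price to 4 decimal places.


Answer: Price = V(0,0) = 7.9825

Derivation:
dt = T/N = 0.666667; dx = sigma*sqrt(3*dt) = 0.311127
u = exp(dx) = 1.364963; d = 1/u = 0.732621
p_u = 0.149310, p_m = 0.666667, p_d = 0.184023
Discount per step: exp(-r*dt) = 0.994681
Stock lattice S(k, j) with j the centered position index:
  k=0: S(0,+0) = 87.8400
  k=1: S(1,-1) = 64.3534; S(1,+0) = 87.8400; S(1,+1) = 119.8983
  k=2: S(2,-2) = 47.1467; S(2,-1) = 64.3534; S(2,+0) = 87.8400; S(2,+1) = 119.8983; S(2,+2) = 163.6567
  k=3: S(3,-3) = 34.5406; S(3,-2) = 47.1467; S(3,-1) = 64.3534; S(3,+0) = 87.8400; S(3,+1) = 119.8983; S(3,+2) = 163.6567; S(3,+3) = 223.3853
Terminal payoffs V(N, j) = max(S_T - K, 0):
  V(3,-3) = 0.000000; V(3,-2) = 0.000000; V(3,-1) = 0.000000; V(3,+0) = 0.000000; V(3,+1) = 22.428309; V(3,+2) = 66.186701; V(3,+3) = 125.915266
Backward induction: V(k, j) = exp(-r*dt) * [p_u * V(k+1, j+1) + p_m * V(k+1, j) + p_d * V(k+1, j-1)]
  V(2,-2) = exp(-r*dt) * [p_u*0.000000 + p_m*0.000000 + p_d*0.000000] = 0.000000
  V(2,-1) = exp(-r*dt) * [p_u*0.000000 + p_m*0.000000 + p_d*0.000000] = 0.000000
  V(2,+0) = exp(-r*dt) * [p_u*22.428309 + p_m*0.000000 + p_d*0.000000] = 3.330967
  V(2,+1) = exp(-r*dt) * [p_u*66.186701 + p_m*22.428309 + p_d*0.000000] = 24.702471
  V(2,+2) = exp(-r*dt) * [p_u*125.915266 + p_m*66.186701 + p_d*22.428309] = 66.695590
  V(1,-1) = exp(-r*dt) * [p_u*3.330967 + p_m*0.000000 + p_d*0.000000] = 0.494703
  V(1,+0) = exp(-r*dt) * [p_u*24.702471 + p_m*3.330967 + p_d*0.000000] = 5.877550
  V(1,+1) = exp(-r*dt) * [p_u*66.695590 + p_m*24.702471 + p_d*3.330967] = 26.895807
  V(0,+0) = exp(-r*dt) * [p_u*26.895807 + p_m*5.877550 + p_d*0.494703] = 7.982540


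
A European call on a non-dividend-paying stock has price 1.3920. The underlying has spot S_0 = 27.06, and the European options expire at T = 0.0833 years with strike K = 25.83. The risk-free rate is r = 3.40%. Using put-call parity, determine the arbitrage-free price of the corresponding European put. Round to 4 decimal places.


Answer: Put price = 0.0889

Derivation:
Put-call parity: C - P = S_0 * exp(-qT) - K * exp(-rT).
S_0 * exp(-qT) = 27.0600 * 1.00000000 = 27.06000000
K * exp(-rT) = 25.8300 * 0.99717181 = 25.75694777
P = C - S*exp(-qT) + K*exp(-rT)
P = 1.3920 - 27.06000000 + 25.75694777 = 0.0889


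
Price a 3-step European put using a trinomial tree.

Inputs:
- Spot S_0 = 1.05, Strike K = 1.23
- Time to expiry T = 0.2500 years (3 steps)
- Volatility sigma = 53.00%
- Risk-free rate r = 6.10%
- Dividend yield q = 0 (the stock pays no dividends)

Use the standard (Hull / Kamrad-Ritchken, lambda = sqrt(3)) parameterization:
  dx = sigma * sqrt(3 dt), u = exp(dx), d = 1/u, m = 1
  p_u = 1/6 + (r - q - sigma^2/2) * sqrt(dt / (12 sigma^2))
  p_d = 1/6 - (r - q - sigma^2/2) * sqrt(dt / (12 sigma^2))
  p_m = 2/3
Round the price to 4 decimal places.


Answer: Price = V(0,0) = 0.2211

Derivation:
dt = T/N = 0.083333; dx = sigma*sqrt(3*dt) = 0.265000
u = exp(dx) = 1.303431; d = 1/u = 0.767206
p_u = 0.154175, p_m = 0.666667, p_d = 0.179159
Discount per step: exp(-r*dt) = 0.994930
Stock lattice S(k, j) with j the centered position index:
  k=0: S(0,+0) = 1.0500
  k=1: S(1,-1) = 0.8056; S(1,+0) = 1.0500; S(1,+1) = 1.3686
  k=2: S(2,-2) = 0.6180; S(2,-1) = 0.8056; S(2,+0) = 1.0500; S(2,+1) = 1.3686; S(2,+2) = 1.7839
  k=3: S(3,-3) = 0.4742; S(3,-2) = 0.6180; S(3,-1) = 0.8056; S(3,+0) = 1.0500; S(3,+1) = 1.3686; S(3,+2) = 1.7839; S(3,+3) = 2.3252
Terminal payoffs V(N, j) = max(K - S_T, 0):
  V(3,-3) = 0.755840; V(3,-2) = 0.611965; V(3,-1) = 0.424434; V(3,+0) = 0.180000; V(3,+1) = 0.000000; V(3,+2) = 0.000000; V(3,+3) = 0.000000
Backward induction: V(k, j) = exp(-r*dt) * [p_u * V(k+1, j+1) + p_m * V(k+1, j) + p_d * V(k+1, j-1)]
  V(2,-2) = exp(-r*dt) * [p_u*0.424434 + p_m*0.611965 + p_d*0.755840] = 0.605742
  V(2,-1) = exp(-r*dt) * [p_u*0.180000 + p_m*0.424434 + p_d*0.611965] = 0.418215
  V(2,+0) = exp(-r*dt) * [p_u*0.000000 + p_m*0.180000 + p_d*0.424434] = 0.195047
  V(2,+1) = exp(-r*dt) * [p_u*0.000000 + p_m*0.000000 + p_d*0.180000] = 0.032085
  V(2,+2) = exp(-r*dt) * [p_u*0.000000 + p_m*0.000000 + p_d*0.000000] = 0.000000
  V(1,-1) = exp(-r*dt) * [p_u*0.195047 + p_m*0.418215 + p_d*0.605742] = 0.415289
  V(1,+0) = exp(-r*dt) * [p_u*0.032085 + p_m*0.195047 + p_d*0.418215] = 0.208841
  V(1,+1) = exp(-r*dt) * [p_u*0.000000 + p_m*0.032085 + p_d*0.195047] = 0.056049
  V(0,+0) = exp(-r*dt) * [p_u*0.056049 + p_m*0.208841 + p_d*0.415289] = 0.221144


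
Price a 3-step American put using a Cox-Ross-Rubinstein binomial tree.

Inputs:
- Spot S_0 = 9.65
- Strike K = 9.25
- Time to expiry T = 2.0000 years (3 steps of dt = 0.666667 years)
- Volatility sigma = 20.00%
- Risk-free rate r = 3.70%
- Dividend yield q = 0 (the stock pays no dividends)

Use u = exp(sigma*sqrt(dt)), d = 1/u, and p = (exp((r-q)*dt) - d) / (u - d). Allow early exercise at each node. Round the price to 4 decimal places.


Answer: Price = V(0,0) = 0.6965

Derivation:
dt = T/N = 0.666667
u = exp(sigma*sqrt(dt)) = 1.177389; d = 1/u = 0.849337
p = (exp((r-q)*dt) - d) / (u - d) = 0.535392
Discount per step: exp(-r*dt) = 0.975635
Stock lattice S(k, i) with i counting down-moves:
  k=0: S(0,0) = 9.6500
  k=1: S(1,0) = 11.3618; S(1,1) = 8.1961
  k=2: S(2,0) = 13.3773; S(2,1) = 9.6500; S(2,2) = 6.9613
  k=3: S(3,0) = 15.7502; S(3,1) = 11.3618; S(3,2) = 8.1961; S(3,3) = 5.9124
Terminal payoffs V(N, i) = max(K - S_T, 0):
  V(3,0) = 0.000000; V(3,1) = 0.000000; V(3,2) = 1.053899; V(3,3) = 3.337552
Backward induction: V(k, i) = exp(-r*dt) * [p * V(k+1, i) + (1-p) * V(k+1, i+1)]; then take max(V_cont, immediate exercise) for American.
  V(2,0) = exp(-r*dt) * [p*0.000000 + (1-p)*0.000000] = 0.000000; exercise = 0.000000; V(2,0) = max -> 0.000000
  V(2,1) = exp(-r*dt) * [p*0.000000 + (1-p)*1.053899] = 0.477719; exercise = 0.000000; V(2,1) = max -> 0.477719
  V(2,2) = exp(-r*dt) * [p*1.053899 + (1-p)*3.337552] = 2.063373; exercise = 2.288748; V(2,2) = max -> 2.288748
  V(1,0) = exp(-r*dt) * [p*0.000000 + (1-p)*0.477719] = 0.216544; exercise = 0.000000; V(1,0) = max -> 0.216544
  V(1,1) = exp(-r*dt) * [p*0.477719 + (1-p)*2.288748] = 1.286997; exercise = 1.053899; V(1,1) = max -> 1.286997
  V(0,0) = exp(-r*dt) * [p*0.216544 + (1-p)*1.286997] = 0.696492; exercise = 0.000000; V(0,0) = max -> 0.696492


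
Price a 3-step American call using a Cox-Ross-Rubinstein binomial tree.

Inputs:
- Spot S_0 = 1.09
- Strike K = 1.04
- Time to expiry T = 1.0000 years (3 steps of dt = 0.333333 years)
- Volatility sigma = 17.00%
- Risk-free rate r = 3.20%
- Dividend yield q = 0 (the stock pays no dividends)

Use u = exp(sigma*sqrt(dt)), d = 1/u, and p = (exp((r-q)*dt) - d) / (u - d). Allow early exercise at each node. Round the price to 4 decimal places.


Answer: Price = V(0,0) = 0.1233

Derivation:
dt = T/N = 0.333333
u = exp(sigma*sqrt(dt)) = 1.103128; d = 1/u = 0.906513
p = (exp((r-q)*dt) - d) / (u - d) = 0.530024
Discount per step: exp(-r*dt) = 0.989390
Stock lattice S(k, i) with i counting down-moves:
  k=0: S(0,0) = 1.0900
  k=1: S(1,0) = 1.2024; S(1,1) = 0.9881
  k=2: S(2,0) = 1.3264; S(2,1) = 1.0900; S(2,2) = 0.8957
  k=3: S(3,0) = 1.4632; S(3,1) = 1.2024; S(3,2) = 0.9881; S(3,3) = 0.8120
Terminal payoffs V(N, i) = max(S_T - K, 0):
  V(3,0) = 0.423201; V(3,1) = 0.162409; V(3,2) = 0.000000; V(3,3) = 0.000000
Backward induction: V(k, i) = exp(-r*dt) * [p * V(k+1, i) + (1-p) * V(k+1, i+1)]; then take max(V_cont, immediate exercise) for American.
  V(2,0) = exp(-r*dt) * [p*0.423201 + (1-p)*0.162409] = 0.297445; exercise = 0.286411; V(2,0) = max -> 0.297445
  V(2,1) = exp(-r*dt) * [p*0.162409 + (1-p)*0.000000] = 0.085168; exercise = 0.050000; V(2,1) = max -> 0.085168
  V(2,2) = exp(-r*dt) * [p*0.000000 + (1-p)*0.000000] = 0.000000; exercise = 0.000000; V(2,2) = max -> 0.000000
  V(1,0) = exp(-r*dt) * [p*0.297445 + (1-p)*0.085168] = 0.195583; exercise = 0.162409; V(1,0) = max -> 0.195583
  V(1,1) = exp(-r*dt) * [p*0.085168 + (1-p)*0.000000] = 0.044662; exercise = 0.000000; V(1,1) = max -> 0.044662
  V(0,0) = exp(-r*dt) * [p*0.195583 + (1-p)*0.044662] = 0.123331; exercise = 0.050000; V(0,0) = max -> 0.123331


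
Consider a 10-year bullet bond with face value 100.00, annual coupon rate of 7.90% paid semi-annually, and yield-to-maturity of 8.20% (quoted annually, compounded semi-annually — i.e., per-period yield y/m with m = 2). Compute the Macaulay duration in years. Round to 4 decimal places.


Answer: Macaulay duration = 7.0615 years

Derivation:
Coupon per period c = face * coupon_rate / m = 3.950000
Periods per year m = 2; per-period yield y/m = 0.041000
Number of cashflows N = 20
Cashflows (t years, CF_t, discount factor 1/(1+y/m)^(m*t), PV):
  t = 0.5000: CF_t = 3.950000, DF = 0.960615, PV = 3.794428
  t = 1.0000: CF_t = 3.950000, DF = 0.922781, PV = 3.644984
  t = 1.5000: CF_t = 3.950000, DF = 0.886437, PV = 3.501426
  t = 2.0000: CF_t = 3.950000, DF = 0.851524, PV = 3.363521
  t = 2.5000: CF_t = 3.950000, DF = 0.817987, PV = 3.231048
  t = 3.0000: CF_t = 3.950000, DF = 0.785770, PV = 3.103793
  t = 3.5000: CF_t = 3.950000, DF = 0.754823, PV = 2.981549
  t = 4.0000: CF_t = 3.950000, DF = 0.725094, PV = 2.864120
  t = 4.5000: CF_t = 3.950000, DF = 0.696536, PV = 2.751316
  t = 5.0000: CF_t = 3.950000, DF = 0.669103, PV = 2.642955
  t = 5.5000: CF_t = 3.950000, DF = 0.642750, PV = 2.538862
  t = 6.0000: CF_t = 3.950000, DF = 0.617435, PV = 2.438868
  t = 6.5000: CF_t = 3.950000, DF = 0.593117, PV = 2.342813
  t = 7.0000: CF_t = 3.950000, DF = 0.569757, PV = 2.250541
  t = 7.5000: CF_t = 3.950000, DF = 0.547317, PV = 2.161903
  t = 8.0000: CF_t = 3.950000, DF = 0.525761, PV = 2.076756
  t = 8.5000: CF_t = 3.950000, DF = 0.505054, PV = 1.994962
  t = 9.0000: CF_t = 3.950000, DF = 0.485162, PV = 1.916390
  t = 9.5000: CF_t = 3.950000, DF = 0.466054, PV = 1.840913
  t = 10.0000: CF_t = 103.950000, DF = 0.447698, PV = 46.538234
Price P = sum_t PV_t = 97.979384
Macaulay numerator sum_t t * PV_t:
  t * PV_t at t = 0.5000: 1.897214
  t * PV_t at t = 1.0000: 3.644984
  t * PV_t at t = 1.5000: 5.252138
  t * PV_t at t = 2.0000: 6.727043
  t * PV_t at t = 2.5000: 8.077621
  t * PV_t at t = 3.0000: 9.311378
  t * PV_t at t = 3.5000: 10.435422
  t * PV_t at t = 4.0000: 11.456481
  t * PV_t at t = 4.5000: 12.380924
  t * PV_t at t = 5.0000: 13.214776
  t * PV_t at t = 5.5000: 13.963740
  t * PV_t at t = 6.0000: 14.633210
  t * PV_t at t = 6.5000: 15.228284
  t * PV_t at t = 7.0000: 15.753785
  t * PV_t at t = 7.5000: 16.214271
  t * PV_t at t = 8.0000: 16.614046
  t * PV_t at t = 8.5000: 16.957180
  t * PV_t at t = 9.0000: 17.247513
  t * PV_t at t = 9.5000: 17.488672
  t * PV_t at t = 10.0000: 465.382345
Macaulay duration D = (sum_t t * PV_t) / P = 691.881027 / 97.979384 = 7.061496


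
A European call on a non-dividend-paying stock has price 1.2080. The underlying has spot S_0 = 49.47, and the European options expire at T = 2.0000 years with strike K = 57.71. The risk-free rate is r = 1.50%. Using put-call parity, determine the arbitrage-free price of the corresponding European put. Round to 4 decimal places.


Put-call parity: C - P = S_0 * exp(-qT) - K * exp(-rT).
S_0 * exp(-qT) = 49.4700 * 1.00000000 = 49.47000000
K * exp(-rT) = 57.7100 * 0.97044553 = 56.00441174
P = C - S*exp(-qT) + K*exp(-rT)
P = 1.2080 - 49.47000000 + 56.00441174 = 7.7424

Answer: Put price = 7.7424


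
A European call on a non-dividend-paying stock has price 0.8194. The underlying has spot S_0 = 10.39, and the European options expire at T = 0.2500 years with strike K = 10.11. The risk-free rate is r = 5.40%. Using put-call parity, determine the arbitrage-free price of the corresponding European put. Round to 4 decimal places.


Put-call parity: C - P = S_0 * exp(-qT) - K * exp(-rT).
S_0 * exp(-qT) = 10.3900 * 1.00000000 = 10.39000000
K * exp(-rT) = 10.1100 * 0.98659072 = 9.97443214
P = C - S*exp(-qT) + K*exp(-rT)
P = 0.8194 - 10.39000000 + 9.97443214 = 0.4038

Answer: Put price = 0.4038


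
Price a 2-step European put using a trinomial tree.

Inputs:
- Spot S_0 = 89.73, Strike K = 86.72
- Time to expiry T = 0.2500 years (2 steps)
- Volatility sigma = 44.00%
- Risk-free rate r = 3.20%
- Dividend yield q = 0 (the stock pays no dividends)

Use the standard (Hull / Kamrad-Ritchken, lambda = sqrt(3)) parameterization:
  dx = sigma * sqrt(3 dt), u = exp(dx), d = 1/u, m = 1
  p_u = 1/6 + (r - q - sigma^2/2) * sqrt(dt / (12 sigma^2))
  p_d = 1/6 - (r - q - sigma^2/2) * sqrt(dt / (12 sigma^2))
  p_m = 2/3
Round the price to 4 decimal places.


Answer: Price = V(0,0) = 5.4959

Derivation:
dt = T/N = 0.125000; dx = sigma*sqrt(3*dt) = 0.269444
u = exp(dx) = 1.309236; d = 1/u = 0.763804
p_u = 0.151636, p_m = 0.666667, p_d = 0.181698
Discount per step: exp(-r*dt) = 0.996008
Stock lattice S(k, j) with j the centered position index:
  k=0: S(0,+0) = 89.7300
  k=1: S(1,-1) = 68.5361; S(1,+0) = 89.7300; S(1,+1) = 117.4778
  k=2: S(2,-2) = 52.3482; S(2,-1) = 68.5361; S(2,+0) = 89.7300; S(2,+1) = 117.4778; S(2,+2) = 153.8061
Terminal payoffs V(N, j) = max(K - S_T, 0):
  V(2,-2) = 34.371807; V(2,-1) = 18.183854; V(2,+0) = 0.000000; V(2,+1) = 0.000000; V(2,+2) = 0.000000
Backward induction: V(k, j) = exp(-r*dt) * [p_u * V(k+1, j+1) + p_m * V(k+1, j) + p_d * V(k+1, j-1)]
  V(1,-1) = exp(-r*dt) * [p_u*0.000000 + p_m*18.183854 + p_d*34.371807] = 18.294520
  V(1,+0) = exp(-r*dt) * [p_u*0.000000 + p_m*0.000000 + p_d*18.183854] = 3.290774
  V(1,+1) = exp(-r*dt) * [p_u*0.000000 + p_m*0.000000 + p_d*0.000000] = 0.000000
  V(0,+0) = exp(-r*dt) * [p_u*0.000000 + p_m*3.290774 + p_d*18.294520] = 5.495892
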